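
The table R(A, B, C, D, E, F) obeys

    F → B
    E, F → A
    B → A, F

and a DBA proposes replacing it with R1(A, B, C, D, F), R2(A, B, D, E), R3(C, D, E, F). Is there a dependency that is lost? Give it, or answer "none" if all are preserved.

F → B lies within R1.
E, F → A: restricted closure across fragments reaches A.
B → A, F lies within R1.
Every dependency is enforceable on the fragments, so the decomposition is dependency-preserving.

none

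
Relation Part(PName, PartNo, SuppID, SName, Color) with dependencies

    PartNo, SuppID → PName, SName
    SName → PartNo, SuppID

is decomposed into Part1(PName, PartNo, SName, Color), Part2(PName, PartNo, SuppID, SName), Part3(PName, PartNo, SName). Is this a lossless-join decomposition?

Chase test. Columns are PName, PartNo, SuppID, SName, Color; row i has aⱼ where attribute j ∈ Parti, else bᵢⱼ.
Initial tableau (one row per fragment):
  row 1: a1 a2 b13 a4 a5
  row 2: a1 a2 a3 a4 b25
  row 3: a1 a2 b33 a4 b35
Rows 1 and 2 agree on SName; apply SName→PartNo, SuppID and equate their PartNo, SuppID entries.
Rows 1 and 3 agree on SName; apply SName→PartNo, SuppID and equate their PartNo, SuppID entries.
Row 1 is now all distinguished symbols — the join is lossless.

Yes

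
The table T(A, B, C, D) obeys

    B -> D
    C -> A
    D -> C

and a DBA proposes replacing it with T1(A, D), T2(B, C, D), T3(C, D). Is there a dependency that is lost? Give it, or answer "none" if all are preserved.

Check C → A: no single fragment contains all of {A, C}, and the restricted closure of {C} across the fragments never reaches {A}.
B → D is preserved.
D → C is preserved.

C -> A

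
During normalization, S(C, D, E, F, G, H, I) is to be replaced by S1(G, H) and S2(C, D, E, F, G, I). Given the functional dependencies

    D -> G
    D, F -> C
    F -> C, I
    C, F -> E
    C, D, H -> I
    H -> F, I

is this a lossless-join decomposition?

Common attributes: S1 ∩ S2 = {G}.
No dependency enlarges {G}, so (G)⁺ = {G}.
The closure contains neither all of S1 = {G, H} nor all of S2 = {C, D, E, F, G, I}, so the common attributes are not a superkey of either fragment. The join is lossy.

No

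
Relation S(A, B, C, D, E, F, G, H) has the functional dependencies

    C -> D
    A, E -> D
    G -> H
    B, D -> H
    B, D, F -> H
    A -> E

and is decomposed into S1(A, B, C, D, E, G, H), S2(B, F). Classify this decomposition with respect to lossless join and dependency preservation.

lossy but dependency-preserving

Lossless test: (B)⁺ = {B}, which is a superkey of neither fragment — lossy.
Dependency preservation: B, D, F → H is not contained in any single fragment, but the restricted closure of its left-hand side across the fragments still reaches the right-hand side; the remaining FDs each lie inside some fragment. All dependencies are preserved.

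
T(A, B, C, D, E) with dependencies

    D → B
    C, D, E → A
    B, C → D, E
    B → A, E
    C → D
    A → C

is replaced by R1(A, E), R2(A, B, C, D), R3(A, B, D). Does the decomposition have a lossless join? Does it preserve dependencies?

Lossless test (chase): Rows 2 and 3 agree on B; apply B→A, E and equate their A, E entries. Rows 1 and 2 agree on A; apply A→C and equate their C entries. Rows 1 and 3 agree on A; apply A→C and equate their C entries. Rows 1 and 2 agree on C; apply C→D and equate their D entries. Rows 1 and 2 agree on D; apply D→B and equate their B entries. Rows 1 and 2 agree on B, C; apply B, C→D, E and equate their D, E entries. Row 1 is now all distinguished symbols — the join is lossless.
Dependency preservation: C, D, E → A; B, C → D, E; B → A, E are not contained in any single fragment, but the restricted closure of each left-hand side across the fragments still reaches the right-hand side; the remaining FDs each lie inside some fragment. All dependencies are preserved.

lossless and dependency-preserving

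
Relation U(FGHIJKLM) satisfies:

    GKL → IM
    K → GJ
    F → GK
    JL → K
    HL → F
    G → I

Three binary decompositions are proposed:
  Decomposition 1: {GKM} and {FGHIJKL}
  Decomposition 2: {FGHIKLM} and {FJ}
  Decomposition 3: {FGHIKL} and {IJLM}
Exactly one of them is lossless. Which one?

Decomposition 2

Decomposition 1: common = {GK}, closure = {GIJK} → lossy.
Decomposition 2: common = {F}, closure = {FGIJK} → lossless.
Decomposition 3: common = {IL}, closure = {IL} → lossy.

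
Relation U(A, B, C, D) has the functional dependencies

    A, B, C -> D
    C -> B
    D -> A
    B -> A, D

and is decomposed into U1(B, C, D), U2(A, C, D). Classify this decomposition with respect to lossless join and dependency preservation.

Lossless test: (C, D)⁺ = {A, B, C, D}, which contains all of one fragment — lossless.
Dependency preservation: A, B, C → D; B → A, D are not contained in any single fragment, but the restricted closure of each left-hand side across the fragments still reaches the right-hand side; the remaining FDs each lie inside some fragment. All dependencies are preserved.

lossless and dependency-preserving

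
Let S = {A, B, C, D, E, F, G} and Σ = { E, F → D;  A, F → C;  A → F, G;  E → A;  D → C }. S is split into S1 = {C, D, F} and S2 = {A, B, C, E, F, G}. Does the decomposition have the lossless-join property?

No

Common attributes: S1 ∩ S2 = {C, F}.
No dependency enlarges {C, F}, so (C, F)⁺ = {C, F}.
The closure contains neither all of S1 = {C, D, F} nor all of S2 = {A, B, C, E, F, G}, so the common attributes are not a superkey of either fragment. The join is lossy.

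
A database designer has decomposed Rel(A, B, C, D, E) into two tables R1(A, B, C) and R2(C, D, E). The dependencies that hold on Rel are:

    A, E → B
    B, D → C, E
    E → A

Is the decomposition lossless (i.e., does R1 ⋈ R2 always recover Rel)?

No

Common attributes: R1 ∩ R2 = {C}.
No dependency enlarges {C}, so (C)⁺ = {C}.
The closure contains neither all of R1 = {A, B, C} nor all of R2 = {C, D, E}, so the common attributes are not a superkey of either fragment. The join is lossy.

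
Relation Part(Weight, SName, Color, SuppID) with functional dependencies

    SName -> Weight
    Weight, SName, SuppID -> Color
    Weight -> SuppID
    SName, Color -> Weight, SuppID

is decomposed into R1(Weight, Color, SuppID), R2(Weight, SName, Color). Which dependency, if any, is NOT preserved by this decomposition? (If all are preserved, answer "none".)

none

SName → Weight lies within R2.
Weight, SName, SuppID → Color: restricted closure across fragments reaches Color.
Weight → SuppID lies within R1.
SName, Color → Weight, SuppID: restricted closure across fragments reaches Weight, SuppID.
Every dependency is enforceable on the fragments, so the decomposition is dependency-preserving.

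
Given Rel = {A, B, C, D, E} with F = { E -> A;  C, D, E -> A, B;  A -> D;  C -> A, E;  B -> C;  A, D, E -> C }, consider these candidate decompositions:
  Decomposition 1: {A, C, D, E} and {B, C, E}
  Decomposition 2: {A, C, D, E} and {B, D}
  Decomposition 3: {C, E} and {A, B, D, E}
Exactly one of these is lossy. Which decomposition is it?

Decomposition 1: common = {C, E}, closure = {A, B, C, D, E} → lossless.
Decomposition 2: common = {D}, closure = {D} → lossy.
Decomposition 3: common = {E}, closure = {A, B, C, D, E} → lossless.

Decomposition 2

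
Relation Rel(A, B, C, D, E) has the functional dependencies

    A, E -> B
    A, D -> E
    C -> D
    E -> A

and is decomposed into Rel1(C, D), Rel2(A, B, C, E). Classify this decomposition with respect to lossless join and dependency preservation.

Lossless test: (C)⁺ = {C, D}, which contains all of one fragment — lossless.
Dependency preservation: the restricted closure of {A, D} across the fragments never reaches {E}, so A, D → E cannot be enforced without a join — not preserved.

lossless but not dependency-preserving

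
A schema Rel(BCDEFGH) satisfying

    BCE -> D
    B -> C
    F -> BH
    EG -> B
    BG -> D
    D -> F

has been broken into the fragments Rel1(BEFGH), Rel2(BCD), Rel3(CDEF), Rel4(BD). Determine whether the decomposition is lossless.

Yes

Chase test. Columns are BCDEFGH; row i has aⱼ where attribute j ∈ Reli, else bᵢⱼ.
Initial tableau (one row per fragment):
  row 1: a1 b12 b13 a4 a5 a6 a7
  row 2: a1 a2 a3 b24 b25 b26 b27
  row 3: b31 a2 a3 a4 a5 b36 b37
  row 4: a1 b42 a3 b44 b45 b46 b47
Rows 1 and 2 agree on B; apply B→C and equate their C entries.
Rows 1 and 4 agree on B; apply B→C and equate their C entries.
Rows 1 and 3 agree on F; apply F→BH and equate their BH entries.
Rows 2 and 3 agree on D; apply D→F and equate their F entries.
Rows 2 and 4 agree on D; apply D→F and equate their F entries.
Rows 1 and 3 agree on BCE; apply BCE→D and equate their D entries.
Rows 1 and 2 agree on F; apply F→BH and equate their BH entries.
Rows 1 and 4 agree on F; apply F→BH and equate their BH entries.
Row 1 is now all distinguished symbols — the join is lossless.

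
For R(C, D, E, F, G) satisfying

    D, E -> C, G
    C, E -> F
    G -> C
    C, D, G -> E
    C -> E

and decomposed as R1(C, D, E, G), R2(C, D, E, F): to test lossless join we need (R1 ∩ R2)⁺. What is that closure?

C, D, E, F, G

R1 ∩ R2 = {C, D, E}.
D, E → C, G applies, adding G
C, E → F applies, adding F
Closure: {C, D, E, F, G}.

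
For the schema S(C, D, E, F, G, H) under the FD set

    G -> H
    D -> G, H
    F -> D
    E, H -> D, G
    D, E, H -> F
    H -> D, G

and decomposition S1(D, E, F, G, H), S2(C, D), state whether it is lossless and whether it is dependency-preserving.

lossy but dependency-preserving

Lossless test: (D)⁺ = {D, G, H}, which is a superkey of neither fragment — lossy.
Dependency preservation: every FD's attributes lie within a single fragment, so each can be enforced locally — preserved.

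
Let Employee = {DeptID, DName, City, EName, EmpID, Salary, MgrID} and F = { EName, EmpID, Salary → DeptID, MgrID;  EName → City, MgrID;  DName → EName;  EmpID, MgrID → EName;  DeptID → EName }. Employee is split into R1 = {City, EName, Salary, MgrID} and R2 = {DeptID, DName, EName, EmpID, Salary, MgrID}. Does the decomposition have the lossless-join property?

Common attributes: R1 ∩ R2 = {EName, Salary, MgrID}.
Closure of {EName, Salary, MgrID}: EName → City, MgrID applies, adding City. So (EName, Salary, MgrID)⁺ = {City, EName, Salary, MgrID}.
This closure contains every attribute of R1, so R1 ∩ R2 → R1. The join is lossless.

Yes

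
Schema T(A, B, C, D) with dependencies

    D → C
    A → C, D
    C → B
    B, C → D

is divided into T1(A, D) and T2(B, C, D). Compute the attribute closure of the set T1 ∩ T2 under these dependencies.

B, C, D

T1 ∩ T2 = {D}.
D → C applies, adding C
C → B applies, adding B
Closure: {B, C, D}.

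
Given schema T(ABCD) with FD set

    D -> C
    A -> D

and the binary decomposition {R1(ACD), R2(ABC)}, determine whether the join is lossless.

Yes

Common attributes: R1 ∩ R2 = {AC}.
Closure of {AC}: A → D applies, adding D. So (AC)⁺ = {ACD}.
This closure contains every attribute of R1, so R1 ∩ R2 → R1. The join is lossless.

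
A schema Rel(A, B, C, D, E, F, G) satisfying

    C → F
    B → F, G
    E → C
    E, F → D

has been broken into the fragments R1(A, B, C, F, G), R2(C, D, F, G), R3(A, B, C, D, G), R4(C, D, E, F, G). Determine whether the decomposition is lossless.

Chase test. Columns are A, B, C, D, E, F, G; row i has aⱼ where attribute j ∈ Ri, else bᵢⱼ.
Initial tableau (one row per fragment):
  row 1: a1 a2 a3 b14 b15 a6 a7
  row 2: b21 b22 a3 a4 b25 a6 a7
  row 3: a1 a2 a3 a4 b35 b36 a7
  row 4: b41 b42 a3 a4 a5 a6 a7
Rows 1 and 3 agree on C; apply C→F and equate their F entries.
No row becomes fully distinguished — the join is lossy.

No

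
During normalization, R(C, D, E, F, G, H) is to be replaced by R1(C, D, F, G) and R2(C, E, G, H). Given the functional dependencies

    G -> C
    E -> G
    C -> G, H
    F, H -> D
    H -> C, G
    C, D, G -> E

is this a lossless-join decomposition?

No

Common attributes: R1 ∩ R2 = {C, G}.
Closure of {C, G}: C → G, H applies, adding H. So (C, G)⁺ = {C, G, H}.
The closure contains neither all of R1 = {C, D, F, G} nor all of R2 = {C, E, G, H}, so the common attributes are not a superkey of either fragment. The join is lossy.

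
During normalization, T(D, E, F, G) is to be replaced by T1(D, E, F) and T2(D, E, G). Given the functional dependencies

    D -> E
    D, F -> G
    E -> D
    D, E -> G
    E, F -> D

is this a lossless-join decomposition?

Common attributes: T1 ∩ T2 = {D, E}.
Closure of {D, E}: D, E → G applies, adding G. So (D, E)⁺ = {D, E, G}.
This closure contains every attribute of T2, so T1 ∩ T2 → T2. The join is lossless.

Yes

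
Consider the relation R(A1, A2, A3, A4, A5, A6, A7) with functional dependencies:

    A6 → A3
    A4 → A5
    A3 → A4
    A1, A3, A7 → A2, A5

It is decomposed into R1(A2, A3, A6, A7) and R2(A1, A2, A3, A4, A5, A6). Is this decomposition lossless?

Common attributes: R1 ∩ R2 = {A2, A3, A6}.
Closure of {A2, A3, A6}: A3 → A4 applies, adding A4; A4 → A5 applies, adding A5. So (A2, A3, A6)⁺ = {A2, A3, A4, A5, A6}.
The closure contains neither all of R1 = {A2, A3, A6, A7} nor all of R2 = {A1, A2, A3, A4, A5, A6}, so the common attributes are not a superkey of either fragment. The join is lossy.

No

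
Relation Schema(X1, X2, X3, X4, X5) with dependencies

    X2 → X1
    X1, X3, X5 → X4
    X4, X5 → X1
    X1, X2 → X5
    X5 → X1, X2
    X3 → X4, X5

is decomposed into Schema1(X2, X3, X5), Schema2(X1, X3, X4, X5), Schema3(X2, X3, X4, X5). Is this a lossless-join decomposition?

Chase test. Columns are X1, X2, X3, X4, X5; row i has aⱼ where attribute j ∈ Schemai, else bᵢⱼ.
Initial tableau (one row per fragment):
  row 1: b11 a2 a3 b14 a5
  row 2: a1 b22 a3 a4 a5
  row 3: b31 a2 a3 a4 a5
Rows 1 and 3 agree on X2; apply X2→X1 and equate their X1 entries.
Rows 1 and 3 agree on X1, X3, X5; apply X1, X3, X5→X4 and equate their X4 entries.
Rows 1 and 2 agree on X4, X5; apply X4, X5→X1 and equate their X1 entries.
Rows 1 and 2 agree on X5; apply X5→X1, X2 and equate their X1, X2 entries.
Row 1 is now all distinguished symbols — the join is lossless.

Yes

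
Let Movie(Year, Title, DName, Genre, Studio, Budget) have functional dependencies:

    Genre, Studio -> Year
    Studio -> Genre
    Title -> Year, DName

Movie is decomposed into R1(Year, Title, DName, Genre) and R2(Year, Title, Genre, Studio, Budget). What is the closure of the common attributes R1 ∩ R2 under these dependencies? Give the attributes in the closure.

Year, Title, DName, Genre

R1 ∩ R2 = {Year, Title, Genre}.
Title → Year, DName applies, adding DName
Closure: {Year, Title, DName, Genre}.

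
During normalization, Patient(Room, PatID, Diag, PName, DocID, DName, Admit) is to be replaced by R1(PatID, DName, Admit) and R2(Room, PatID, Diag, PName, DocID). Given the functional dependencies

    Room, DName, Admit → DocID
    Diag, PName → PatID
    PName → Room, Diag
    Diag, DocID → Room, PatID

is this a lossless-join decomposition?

Common attributes: R1 ∩ R2 = {PatID}.
No dependency enlarges {PatID}, so (PatID)⁺ = {PatID}.
The closure contains neither all of R1 = {PatID, DName, Admit} nor all of R2 = {Room, PatID, Diag, PName, DocID}, so the common attributes are not a superkey of either fragment. The join is lossy.

No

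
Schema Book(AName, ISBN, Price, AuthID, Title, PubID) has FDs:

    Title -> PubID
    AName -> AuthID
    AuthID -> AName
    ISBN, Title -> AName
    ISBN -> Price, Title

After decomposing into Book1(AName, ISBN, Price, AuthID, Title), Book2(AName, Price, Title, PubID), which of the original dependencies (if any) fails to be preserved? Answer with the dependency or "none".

none

Title → PubID lies within Book2.
AName → AuthID lies within Book1.
AuthID → AName lies within Book1.
ISBN, Title → AName lies within Book1.
ISBN → Price, Title lies within Book1.
Every dependency is enforceable on the fragments, so the decomposition is dependency-preserving.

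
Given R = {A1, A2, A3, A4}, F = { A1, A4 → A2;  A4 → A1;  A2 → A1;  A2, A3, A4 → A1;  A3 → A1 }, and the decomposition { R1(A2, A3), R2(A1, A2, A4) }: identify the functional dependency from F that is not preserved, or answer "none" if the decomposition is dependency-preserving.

A3 → A1

Check A3 → A1: no single fragment contains all of {A1, A3}, and the restricted closure of {A3} across the fragments never reaches {A1}.
A1, A4 → A2 is preserved.
A4 → A1 is preserved.
A2 → A1 is preserved.
A2, A3, A4 → A1 is preserved.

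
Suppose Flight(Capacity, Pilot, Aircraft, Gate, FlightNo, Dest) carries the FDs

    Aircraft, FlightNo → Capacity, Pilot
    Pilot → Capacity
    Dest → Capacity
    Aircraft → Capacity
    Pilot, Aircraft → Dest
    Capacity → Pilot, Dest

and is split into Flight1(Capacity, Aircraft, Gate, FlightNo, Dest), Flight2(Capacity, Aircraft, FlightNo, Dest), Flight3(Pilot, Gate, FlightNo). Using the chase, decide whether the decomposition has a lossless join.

Chase test. Columns are Capacity, Pilot, Aircraft, Gate, FlightNo, Dest; row i has aⱼ where attribute j ∈ Flighti, else bᵢⱼ.
Initial tableau (one row per fragment):
  row 1: a1 b12 a3 a4 a5 a6
  row 2: a1 b22 a3 b24 a5 a6
  row 3: b31 a2 b33 a4 a5 b36
Rows 1 and 2 agree on Aircraft, FlightNo; apply Aircraft, FlightNo→Capacity, Pilot and equate their Capacity, Pilot entries.
No row becomes fully distinguished — the join is lossy.

No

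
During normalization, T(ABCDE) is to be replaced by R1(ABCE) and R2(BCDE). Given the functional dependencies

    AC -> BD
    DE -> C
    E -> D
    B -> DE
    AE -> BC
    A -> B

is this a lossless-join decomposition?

Common attributes: R1 ∩ R2 = {BCE}.
Closure of {BCE}: E → D applies, adding D. So (BCE)⁺ = {BCDE}.
This closure contains every attribute of R2, so R1 ∩ R2 → R2. The join is lossless.

Yes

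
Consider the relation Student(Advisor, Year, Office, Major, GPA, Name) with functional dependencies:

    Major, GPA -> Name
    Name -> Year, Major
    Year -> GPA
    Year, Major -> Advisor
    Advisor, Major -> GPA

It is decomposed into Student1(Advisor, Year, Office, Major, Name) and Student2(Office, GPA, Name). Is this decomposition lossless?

Common attributes: Student1 ∩ Student2 = {Office, Name}.
Closure of {Office, Name}: Name → Year, Major applies, adding Year, Major; Year → GPA applies, adding GPA; Year, Major → Advisor applies, adding Advisor. So (Office, Name)⁺ = {Advisor, Year, Office, Major, GPA, Name}.
This closure contains every attribute of Student1, so Student1 ∩ Student2 → Student1. The join is lossless.

Yes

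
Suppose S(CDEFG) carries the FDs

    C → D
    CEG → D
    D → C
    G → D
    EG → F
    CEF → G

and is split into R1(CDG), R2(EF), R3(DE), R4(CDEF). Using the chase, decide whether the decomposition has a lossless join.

Chase test. Columns are CDEFG; row i has aⱼ where attribute j ∈ Ri, else bᵢⱼ.
Initial tableau (one row per fragment):
  row 1: a1 a2 b13 b14 a5
  row 2: b21 b22 a3 a4 b25
  row 3: b31 a2 a3 b34 b35
  row 4: a1 a2 a3 a4 b45
Rows 1 and 3 agree on D; apply D→C and equate their C entries.
No row becomes fully distinguished — the join is lossy.

No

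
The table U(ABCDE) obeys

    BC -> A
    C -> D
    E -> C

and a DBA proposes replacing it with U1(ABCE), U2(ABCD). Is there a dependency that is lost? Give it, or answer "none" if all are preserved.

BC → A lies within U1.
C → D lies within U2.
E → C lies within U1.
Every dependency is enforceable on the fragments, so the decomposition is dependency-preserving.

none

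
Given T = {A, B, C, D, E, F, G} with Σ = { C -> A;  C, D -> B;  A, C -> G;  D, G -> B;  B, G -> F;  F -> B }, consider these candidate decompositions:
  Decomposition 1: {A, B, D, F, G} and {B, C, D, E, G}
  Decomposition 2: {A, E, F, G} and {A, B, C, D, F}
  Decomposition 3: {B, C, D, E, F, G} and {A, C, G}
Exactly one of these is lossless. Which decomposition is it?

Decomposition 1: common = {B, D, G}, closure = {B, D, F, G} → lossy.
Decomposition 2: common = {A, F}, closure = {A, B, F} → lossy.
Decomposition 3: common = {C, G}, closure = {A, C, G} → lossless.

Decomposition 3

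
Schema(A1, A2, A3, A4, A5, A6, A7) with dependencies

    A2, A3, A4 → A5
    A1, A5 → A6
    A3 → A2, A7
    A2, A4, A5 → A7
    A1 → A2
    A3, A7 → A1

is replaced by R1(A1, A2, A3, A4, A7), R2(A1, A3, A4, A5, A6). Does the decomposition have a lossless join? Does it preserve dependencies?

Lossless test: (A1, A3, A4)⁺ = {A1, A2, A3, A4, A5, A6, A7}, which contains all of one fragment — lossless.
Dependency preservation: the restricted closure of {A2, A4, A5} across the fragments never reaches {A7}, so A2, A4, A5 → A7 cannot be enforced without a join — not preserved.

lossless but not dependency-preserving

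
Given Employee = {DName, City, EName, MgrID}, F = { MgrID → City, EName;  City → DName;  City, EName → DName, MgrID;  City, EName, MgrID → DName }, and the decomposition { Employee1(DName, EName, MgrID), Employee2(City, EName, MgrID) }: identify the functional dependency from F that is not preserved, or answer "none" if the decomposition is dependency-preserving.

Check City → DName: no single fragment contains all of {DName, City}, and the restricted closure of {City} across the fragments never reaches {DName}.
MgrID → City, EName is preserved.
City, EName → DName, MgrID is preserved.
City, EName, MgrID → DName is preserved.

City → DName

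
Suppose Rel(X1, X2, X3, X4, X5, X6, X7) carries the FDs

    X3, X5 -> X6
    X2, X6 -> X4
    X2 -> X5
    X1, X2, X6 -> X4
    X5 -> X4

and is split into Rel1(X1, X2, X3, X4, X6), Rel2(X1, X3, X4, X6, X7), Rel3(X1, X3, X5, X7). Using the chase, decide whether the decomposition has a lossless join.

No

Chase test. Columns are X1, X2, X3, X4, X5, X6, X7; row i has aⱼ where attribute j ∈ Reli, else bᵢⱼ.
Initial tableau (one row per fragment):
  row 1: a1 a2 a3 a4 b15 a6 b17
  row 2: a1 b22 a3 a4 b25 a6 a7
  row 3: a1 b32 a3 b34 a5 b36 a7
No row becomes fully distinguished — the join is lossy.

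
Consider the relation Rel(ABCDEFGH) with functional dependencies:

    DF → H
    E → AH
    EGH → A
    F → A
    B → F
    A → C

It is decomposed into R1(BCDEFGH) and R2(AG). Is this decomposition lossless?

Common attributes: R1 ∩ R2 = {G}.
No dependency enlarges {G}, so (G)⁺ = {G}.
The closure contains neither all of R1 = {BCDEFGH} nor all of R2 = {AG}, so the common attributes are not a superkey of either fragment. The join is lossy.

No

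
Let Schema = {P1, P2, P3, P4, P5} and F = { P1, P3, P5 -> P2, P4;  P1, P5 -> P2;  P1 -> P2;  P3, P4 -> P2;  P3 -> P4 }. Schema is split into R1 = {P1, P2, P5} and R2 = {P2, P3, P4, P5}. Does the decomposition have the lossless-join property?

Common attributes: R1 ∩ R2 = {P2, P5}.
No dependency enlarges {P2, P5}, so (P2, P5)⁺ = {P2, P5}.
The closure contains neither all of R1 = {P1, P2, P5} nor all of R2 = {P2, P3, P4, P5}, so the common attributes are not a superkey of either fragment. The join is lossy.

No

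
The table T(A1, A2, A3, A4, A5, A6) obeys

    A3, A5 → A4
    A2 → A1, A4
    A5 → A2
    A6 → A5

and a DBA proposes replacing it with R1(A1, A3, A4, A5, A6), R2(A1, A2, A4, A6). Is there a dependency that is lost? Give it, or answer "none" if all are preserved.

Check A5 → A2: no single fragment contains all of {A2, A5}, and the restricted closure of {A5} across the fragments never reaches {A2}.
A3, A5 → A4 is preserved.
A2 → A1, A4 is preserved.
A6 → A5 is preserved.

A5 → A2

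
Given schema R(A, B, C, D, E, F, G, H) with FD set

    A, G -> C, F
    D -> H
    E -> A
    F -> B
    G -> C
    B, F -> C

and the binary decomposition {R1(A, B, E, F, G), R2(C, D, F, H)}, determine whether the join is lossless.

Common attributes: R1 ∩ R2 = {F}.
Closure of {F}: F → B applies, adding B; B, F → C applies, adding C. So (F)⁺ = {B, C, F}.
The closure contains neither all of R1 = {A, B, E, F, G} nor all of R2 = {C, D, F, H}, so the common attributes are not a superkey of either fragment. The join is lossy.

No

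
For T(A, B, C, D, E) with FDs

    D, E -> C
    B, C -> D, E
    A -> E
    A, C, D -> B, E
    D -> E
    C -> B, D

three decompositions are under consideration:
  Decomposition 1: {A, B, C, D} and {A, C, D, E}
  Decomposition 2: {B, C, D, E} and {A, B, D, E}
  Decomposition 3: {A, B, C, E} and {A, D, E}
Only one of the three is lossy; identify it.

Decomposition 3

Decomposition 1: common = {A, C, D}, closure = {A, B, C, D, E} → lossless.
Decomposition 2: common = {B, D, E}, closure = {B, C, D, E} → lossless.
Decomposition 3: common = {A, E}, closure = {A, E} → lossy.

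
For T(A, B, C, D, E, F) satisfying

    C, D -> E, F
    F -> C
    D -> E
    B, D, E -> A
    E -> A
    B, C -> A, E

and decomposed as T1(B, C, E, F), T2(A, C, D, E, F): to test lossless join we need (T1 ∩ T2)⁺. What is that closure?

T1 ∩ T2 = {C, E, F}.
E → A applies, adding A
Closure: {A, C, E, F}.

A, C, E, F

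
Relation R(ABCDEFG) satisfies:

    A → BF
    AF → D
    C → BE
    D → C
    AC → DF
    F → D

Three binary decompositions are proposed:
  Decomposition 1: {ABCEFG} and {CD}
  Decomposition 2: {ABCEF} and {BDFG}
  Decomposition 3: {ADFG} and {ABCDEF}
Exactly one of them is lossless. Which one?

Decomposition 1: common = {C}, closure = {BCE} → lossy.
Decomposition 2: common = {BF}, closure = {BCDEF} → lossy.
Decomposition 3: common = {ADF}, closure = {ABCDEF} → lossless.

Decomposition 3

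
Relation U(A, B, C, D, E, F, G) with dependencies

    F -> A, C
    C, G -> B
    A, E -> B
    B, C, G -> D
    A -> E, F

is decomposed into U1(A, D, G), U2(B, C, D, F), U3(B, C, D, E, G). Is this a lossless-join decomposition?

No

Chase test. Columns are A, B, C, D, E, F, G; row i has aⱼ where attribute j ∈ Ui, else bᵢⱼ.
Initial tableau (one row per fragment):
  row 1: a1 b12 b13 a4 b15 b16 a7
  row 2: b21 a2 a3 a4 b25 a6 b27
  row 3: b31 a2 a3 a4 a5 b36 a7
No row becomes fully distinguished — the join is lossy.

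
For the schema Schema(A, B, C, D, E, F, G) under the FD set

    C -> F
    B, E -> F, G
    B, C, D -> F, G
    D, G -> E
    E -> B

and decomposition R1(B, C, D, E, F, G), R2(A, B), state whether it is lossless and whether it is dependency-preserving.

lossy but dependency-preserving

Lossless test: (B)⁺ = {B}, which is a superkey of neither fragment — lossy.
Dependency preservation: every FD's attributes lie within a single fragment, so each can be enforced locally — preserved.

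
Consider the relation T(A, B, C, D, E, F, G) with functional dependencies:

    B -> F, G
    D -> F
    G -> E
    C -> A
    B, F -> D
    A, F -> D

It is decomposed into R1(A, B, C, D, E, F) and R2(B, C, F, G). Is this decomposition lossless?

Yes

Common attributes: R1 ∩ R2 = {B, C, F}.
Closure of {B, C, F}: B → F, G applies, adding G; G → E applies, adding E; C → A applies, adding A; B, F → D applies, adding D. So (B, C, F)⁺ = {A, B, C, D, E, F, G}.
This closure contains every attribute of R1, so R1 ∩ R2 → R1. The join is lossless.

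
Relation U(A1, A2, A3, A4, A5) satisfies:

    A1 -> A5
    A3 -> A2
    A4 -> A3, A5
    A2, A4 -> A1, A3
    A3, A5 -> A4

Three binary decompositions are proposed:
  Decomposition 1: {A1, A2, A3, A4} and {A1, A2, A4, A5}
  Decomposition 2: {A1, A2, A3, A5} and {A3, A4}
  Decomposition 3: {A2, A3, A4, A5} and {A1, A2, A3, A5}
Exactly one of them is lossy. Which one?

Decomposition 2

Decomposition 1: common = {A1, A2, A4}, closure = {A1, A2, A3, A4, A5} → lossless.
Decomposition 2: common = {A3}, closure = {A2, A3} → lossy.
Decomposition 3: common = {A2, A3, A5}, closure = {A1, A2, A3, A4, A5} → lossless.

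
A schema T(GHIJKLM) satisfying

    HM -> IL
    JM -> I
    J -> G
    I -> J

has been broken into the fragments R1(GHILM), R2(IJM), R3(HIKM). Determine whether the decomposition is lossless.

Yes

Chase test. Columns are GHIJKLM; row i has aⱼ where attribute j ∈ Ri, else bᵢⱼ.
Initial tableau (one row per fragment):
  row 1: a1 a2 a3 b14 b15 a6 a7
  row 2: b21 b22 a3 a4 b25 b26 a7
  row 3: b31 a2 a3 b34 a5 b36 a7
Rows 1 and 3 agree on HM; apply HM→IL and equate their IL entries.
Rows 1 and 2 agree on I; apply I→J and equate their J entries.
Rows 1 and 3 agree on I; apply I→J and equate their J entries.
Rows 1 and 2 agree on J; apply J→G and equate their G entries.
Rows 1 and 3 agree on J; apply J→G and equate their G entries.
Row 3 is now all distinguished symbols — the join is lossless.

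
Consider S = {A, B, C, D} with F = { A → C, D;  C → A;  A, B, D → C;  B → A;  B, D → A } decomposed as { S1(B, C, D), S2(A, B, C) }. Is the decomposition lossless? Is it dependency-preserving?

Lossless test: (B, C)⁺ = {A, B, C, D}, which contains all of one fragment — lossless.
Dependency preservation: A → C, D; A, B, D → C; B, D → A are not contained in any single fragment, but the restricted closure of each left-hand side across the fragments still reaches the right-hand side; the remaining FDs each lie inside some fragment. All dependencies are preserved.

lossless and dependency-preserving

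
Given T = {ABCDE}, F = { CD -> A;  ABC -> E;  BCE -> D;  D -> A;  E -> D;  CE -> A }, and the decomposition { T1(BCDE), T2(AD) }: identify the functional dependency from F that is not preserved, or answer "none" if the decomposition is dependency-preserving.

ABC -> E

Check ABC → E: no single fragment contains all of {ABCE}, and the restricted closure of {ABC} across the fragments never reaches {E}.
CD → A is preserved.
BCE → D is preserved.
D → A is preserved.
E → D is preserved.
CE → A is preserved.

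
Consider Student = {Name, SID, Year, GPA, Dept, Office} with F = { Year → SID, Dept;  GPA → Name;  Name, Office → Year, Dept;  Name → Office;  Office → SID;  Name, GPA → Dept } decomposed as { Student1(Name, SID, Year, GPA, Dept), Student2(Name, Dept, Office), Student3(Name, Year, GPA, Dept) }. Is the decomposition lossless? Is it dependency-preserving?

Lossless test (chase): Rows 1 and 3 agree on Year; apply Year→SID, Dept and equate their SID, Dept entries. Rows 1 and 2 agree on Name; apply Name→Office and equate their Office entries. Rows 1 and 3 agree on Name; apply Name→Office and equate their Office entries. Rows 1 and 2 agree on Office; apply Office→SID and equate their SID entries. Rows 1 and 2 agree on Name, Office; apply Name, Office→Year, Dept and equate their Year, Dept entries. Row 1 is now all distinguished symbols — the join is lossless.
Dependency preservation: the restricted closure of {Office} across the fragments never reaches {SID}, so Office → SID cannot be enforced without a join — not preserved.

lossless but not dependency-preserving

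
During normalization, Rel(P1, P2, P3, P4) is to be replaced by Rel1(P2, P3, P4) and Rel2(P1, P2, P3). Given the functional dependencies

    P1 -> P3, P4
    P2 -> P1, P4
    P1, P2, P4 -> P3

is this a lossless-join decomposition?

Yes

Common attributes: Rel1 ∩ Rel2 = {P2, P3}.
Closure of {P2, P3}: P2 → P1, P4 applies, adding P1, P4. So (P2, P3)⁺ = {P1, P2, P3, P4}.
This closure contains every attribute of Rel1, so Rel1 ∩ Rel2 → Rel1. The join is lossless.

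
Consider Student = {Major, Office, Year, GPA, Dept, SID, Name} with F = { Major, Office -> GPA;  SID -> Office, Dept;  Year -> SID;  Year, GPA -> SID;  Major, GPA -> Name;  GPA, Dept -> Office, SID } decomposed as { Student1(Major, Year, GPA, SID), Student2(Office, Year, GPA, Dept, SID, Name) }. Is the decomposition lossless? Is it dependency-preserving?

lossy and not dependency-preserving

Lossless test: (Year, GPA, SID)⁺ = {Office, Year, GPA, Dept, SID}, which is a superkey of neither fragment — lossy.
Dependency preservation: the restricted closure of {Major, Office} across the fragments never reaches {GPA}, so Major, Office → GPA cannot be enforced without a join — not preserved.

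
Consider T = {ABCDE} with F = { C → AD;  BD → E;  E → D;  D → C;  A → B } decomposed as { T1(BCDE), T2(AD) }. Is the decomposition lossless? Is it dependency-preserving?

Lossless test: (D)⁺ = {ABCDE}, which contains all of one fragment — lossless.
Dependency preservation: the restricted closure of {A} across the fragments never reaches {B}, so A → B cannot be enforced without a join — not preserved.

lossless but not dependency-preserving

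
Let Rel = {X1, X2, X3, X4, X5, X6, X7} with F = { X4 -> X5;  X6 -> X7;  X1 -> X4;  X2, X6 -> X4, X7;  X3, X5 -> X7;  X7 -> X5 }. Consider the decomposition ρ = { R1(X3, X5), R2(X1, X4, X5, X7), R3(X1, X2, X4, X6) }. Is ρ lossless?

No

Chase test. Columns are X1, X2, X3, X4, X5, X6, X7; row i has aⱼ where attribute j ∈ Ri, else bᵢⱼ.
Initial tableau (one row per fragment):
  row 1: b11 b12 a3 b14 a5 b16 b17
  row 2: a1 b22 b23 a4 a5 b26 a7
  row 3: a1 a2 b33 a4 b35 a6 b37
Rows 2 and 3 agree on X4; apply X4→X5 and equate their X5 entries.
No row becomes fully distinguished — the join is lossy.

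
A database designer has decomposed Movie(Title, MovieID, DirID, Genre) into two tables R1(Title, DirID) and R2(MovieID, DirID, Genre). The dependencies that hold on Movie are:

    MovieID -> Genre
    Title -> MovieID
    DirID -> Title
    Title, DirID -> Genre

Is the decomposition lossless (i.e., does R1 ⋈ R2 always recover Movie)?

Common attributes: R1 ∩ R2 = {DirID}.
Closure of {DirID}: DirID → Title applies, adding Title; Title, DirID → Genre applies, adding Genre; Title → MovieID applies, adding MovieID. So (DirID)⁺ = {Title, MovieID, DirID, Genre}.
This closure contains every attribute of R1, so R1 ∩ R2 → R1. The join is lossless.

Yes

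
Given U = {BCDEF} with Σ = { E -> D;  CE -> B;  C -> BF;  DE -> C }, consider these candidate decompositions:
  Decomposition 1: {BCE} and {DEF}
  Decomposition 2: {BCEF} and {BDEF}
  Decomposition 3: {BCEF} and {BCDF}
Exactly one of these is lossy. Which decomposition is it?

Decomposition 3

Decomposition 1: common = {E}, closure = {BCDEF} → lossless.
Decomposition 2: common = {BEF}, closure = {BCDEF} → lossless.
Decomposition 3: common = {BCF}, closure = {BCF} → lossy.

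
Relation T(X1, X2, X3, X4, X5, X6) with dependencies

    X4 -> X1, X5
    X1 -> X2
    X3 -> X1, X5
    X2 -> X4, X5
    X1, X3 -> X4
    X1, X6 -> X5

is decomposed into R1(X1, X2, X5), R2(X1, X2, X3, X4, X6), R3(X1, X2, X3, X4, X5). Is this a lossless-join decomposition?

Yes

Chase test. Columns are X1, X2, X3, X4, X5, X6; row i has aⱼ where attribute j ∈ Ri, else bᵢⱼ.
Initial tableau (one row per fragment):
  row 1: a1 a2 b13 b14 a5 b16
  row 2: a1 a2 a3 a4 b25 a6
  row 3: a1 a2 a3 a4 a5 b36
Rows 2 and 3 agree on X4; apply X4→X1, X5 and equate their X1, X5 entries.
Rows 1 and 2 agree on X2; apply X2→X4, X5 and equate their X4, X5 entries.
Row 2 is now all distinguished symbols — the join is lossless.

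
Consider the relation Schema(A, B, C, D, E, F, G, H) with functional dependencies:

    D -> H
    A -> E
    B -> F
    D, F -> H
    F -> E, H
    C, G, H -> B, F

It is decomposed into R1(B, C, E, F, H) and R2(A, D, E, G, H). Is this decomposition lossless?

Common attributes: R1 ∩ R2 = {E, H}.
No dependency enlarges {E, H}, so (E, H)⁺ = {E, H}.
The closure contains neither all of R1 = {B, C, E, F, H} nor all of R2 = {A, D, E, G, H}, so the common attributes are not a superkey of either fragment. The join is lossy.

No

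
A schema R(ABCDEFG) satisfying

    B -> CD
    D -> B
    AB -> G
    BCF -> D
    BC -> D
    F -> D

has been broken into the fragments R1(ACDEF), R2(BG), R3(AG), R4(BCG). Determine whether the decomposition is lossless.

Chase test. Columns are ABCDEFG; row i has aⱼ where attribute j ∈ Ri, else bᵢⱼ.
Initial tableau (one row per fragment):
  row 1: a1 b12 a3 a4 a5 a6 b17
  row 2: b21 a2 b23 b24 b25 b26 a7
  row 3: a1 b32 b33 b34 b35 b36 a7
  row 4: b41 a2 a3 b44 b45 b46 a7
Rows 2 and 4 agree on B; apply B→CD and equate their CD entries.
No row becomes fully distinguished — the join is lossy.

No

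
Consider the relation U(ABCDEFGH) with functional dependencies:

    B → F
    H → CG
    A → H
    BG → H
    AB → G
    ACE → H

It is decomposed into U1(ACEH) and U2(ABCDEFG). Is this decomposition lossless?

Common attributes: U1 ∩ U2 = {ACE}.
Closure of {ACE}: A → H applies, adding H; H → CG applies, adding G. So (ACE)⁺ = {ACEGH}.
This closure contains every attribute of U1, so U1 ∩ U2 → U1. The join is lossless.

Yes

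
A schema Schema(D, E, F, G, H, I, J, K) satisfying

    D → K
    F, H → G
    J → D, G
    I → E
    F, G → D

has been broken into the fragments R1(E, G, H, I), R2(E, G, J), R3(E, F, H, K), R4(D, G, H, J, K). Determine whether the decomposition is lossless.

Chase test. Columns are D, E, F, G, H, I, J, K; row i has aⱼ where attribute j ∈ Ri, else bᵢⱼ.
Initial tableau (one row per fragment):
  row 1: b11 a2 b13 a4 a5 a6 b17 b18
  row 2: b21 a2 b23 a4 b25 b26 a7 b28
  row 3: b31 a2 a3 b34 a5 b36 b37 a8
  row 4: a1 b42 b43 a4 a5 b46 a7 a8
Rows 2 and 4 agree on J; apply J→D, G and equate their D, G entries.
Rows 2 and 4 agree on D; apply D→K and equate their K entries.
No row becomes fully distinguished — the join is lossy.

No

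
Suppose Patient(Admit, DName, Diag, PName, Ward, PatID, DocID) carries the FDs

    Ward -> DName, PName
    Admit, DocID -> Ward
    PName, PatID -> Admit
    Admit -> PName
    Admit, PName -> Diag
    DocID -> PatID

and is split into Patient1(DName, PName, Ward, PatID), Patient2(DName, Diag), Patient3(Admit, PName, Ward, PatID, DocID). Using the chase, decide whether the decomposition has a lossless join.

Chase test. Columns are Admit, DName, Diag, PName, Ward, PatID, DocID; row i has aⱼ where attribute j ∈ Patienti, else bᵢⱼ.
Initial tableau (one row per fragment):
  row 1: b11 a2 b13 a4 a5 a6 b17
  row 2: b21 a2 a3 b24 b25 b26 b27
  row 3: a1 b32 b33 a4 a5 a6 a7
Rows 1 and 3 agree on Ward; apply Ward→DName, PName and equate their DName, PName entries.
Rows 1 and 3 agree on PName, PatID; apply PName, PatID→Admit and equate their Admit entries.
Rows 1 and 3 agree on Admit, PName; apply Admit, PName→Diag and equate their Diag entries.
No row becomes fully distinguished — the join is lossy.

No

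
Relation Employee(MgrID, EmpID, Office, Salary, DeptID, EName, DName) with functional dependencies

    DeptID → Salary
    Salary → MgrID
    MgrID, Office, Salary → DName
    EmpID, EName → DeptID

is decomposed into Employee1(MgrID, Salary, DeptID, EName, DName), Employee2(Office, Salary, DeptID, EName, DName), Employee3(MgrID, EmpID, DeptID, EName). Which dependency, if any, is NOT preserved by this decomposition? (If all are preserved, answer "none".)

DeptID → Salary lies within Employee1.
Salary → MgrID lies within Employee1.
MgrID, Office, Salary → DName: restricted closure across fragments reaches DName.
EmpID, EName → DeptID lies within Employee3.
Every dependency is enforceable on the fragments, so the decomposition is dependency-preserving.

none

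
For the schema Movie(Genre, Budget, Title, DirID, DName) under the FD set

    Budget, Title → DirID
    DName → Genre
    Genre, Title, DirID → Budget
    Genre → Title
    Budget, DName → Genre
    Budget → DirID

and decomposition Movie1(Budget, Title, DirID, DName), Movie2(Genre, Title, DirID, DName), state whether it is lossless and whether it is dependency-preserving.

lossless but not dependency-preserving

Lossless test: (Title, DirID, DName)⁺ = {Genre, Budget, Title, DirID, DName}, which contains all of one fragment — lossless.
Dependency preservation: the restricted closure of {Genre, Title, DirID} across the fragments never reaches {Budget}, so Genre, Title, DirID → Budget cannot be enforced without a join — not preserved.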